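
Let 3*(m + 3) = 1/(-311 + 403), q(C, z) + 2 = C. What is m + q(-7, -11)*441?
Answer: -1096271/276 ≈ -3972.0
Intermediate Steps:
q(C, z) = -2 + C
m = -827/276 (m = -3 + 1/(3*(-311 + 403)) = -3 + (⅓)/92 = -3 + (⅓)*(1/92) = -3 + 1/276 = -827/276 ≈ -2.9964)
m + q(-7, -11)*441 = -827/276 + (-2 - 7)*441 = -827/276 - 9*441 = -827/276 - 3969 = -1096271/276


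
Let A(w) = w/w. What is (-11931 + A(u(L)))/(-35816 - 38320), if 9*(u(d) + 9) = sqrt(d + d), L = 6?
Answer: 5965/37068 ≈ 0.16092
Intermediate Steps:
u(d) = -9 + sqrt(2)*sqrt(d)/9 (u(d) = -9 + sqrt(d + d)/9 = -9 + sqrt(2*d)/9 = -9 + (sqrt(2)*sqrt(d))/9 = -9 + sqrt(2)*sqrt(d)/9)
A(w) = 1
(-11931 + A(u(L)))/(-35816 - 38320) = (-11931 + 1)/(-35816 - 38320) = -11930/(-74136) = -11930*(-1/74136) = 5965/37068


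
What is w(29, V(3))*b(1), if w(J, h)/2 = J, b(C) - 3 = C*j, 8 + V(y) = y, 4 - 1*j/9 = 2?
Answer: 1218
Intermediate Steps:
j = 18 (j = 36 - 9*2 = 36 - 18 = 18)
V(y) = -8 + y
b(C) = 3 + 18*C (b(C) = 3 + C*18 = 3 + 18*C)
w(J, h) = 2*J
w(29, V(3))*b(1) = (2*29)*(3 + 18*1) = 58*(3 + 18) = 58*21 = 1218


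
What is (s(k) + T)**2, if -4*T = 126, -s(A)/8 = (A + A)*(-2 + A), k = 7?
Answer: 1399489/4 ≈ 3.4987e+5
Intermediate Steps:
s(A) = -16*A*(-2 + A) (s(A) = -8*(A + A)*(-2 + A) = -8*2*A*(-2 + A) = -16*A*(-2 + A))
T = -63/2 (T = -1/4*126 = -63/2 ≈ -31.500)
(s(k) + T)**2 = (16*7*(2 - 1*7) - 63/2)**2 = (16*7*(2 - 7) - 63/2)**2 = (16*7*(-5) - 63/2)**2 = (-560 - 63/2)**2 = (-1183/2)**2 = 1399489/4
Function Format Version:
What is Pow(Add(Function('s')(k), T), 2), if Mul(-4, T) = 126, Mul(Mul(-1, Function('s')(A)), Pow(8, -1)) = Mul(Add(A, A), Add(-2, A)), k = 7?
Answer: Rational(1399489, 4) ≈ 3.4987e+5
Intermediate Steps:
Function('s')(A) = Mul(-16, A, Add(-2, A)) (Function('s')(A) = Mul(-8, Mul(Add(A, A), Add(-2, A))) = Mul(-8, Mul(Mul(2, A), Add(-2, A))) = Mul(-8, Mul(2, A, Add(-2, A))) = Mul(-16, A, Add(-2, A)))
T = Rational(-63, 2) (T = Mul(Rational(-1, 4), 126) = Rational(-63, 2) ≈ -31.500)
Pow(Add(Function('s')(k), T), 2) = Pow(Add(Mul(16, 7, Add(2, Mul(-1, 7))), Rational(-63, 2)), 2) = Pow(Add(Mul(16, 7, Add(2, -7)), Rational(-63, 2)), 2) = Pow(Add(Mul(16, 7, -5), Rational(-63, 2)), 2) = Pow(Add(-560, Rational(-63, 2)), 2) = Pow(Rational(-1183, 2), 2) = Rational(1399489, 4)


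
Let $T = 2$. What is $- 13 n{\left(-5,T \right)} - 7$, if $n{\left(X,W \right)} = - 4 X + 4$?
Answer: $-319$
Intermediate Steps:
$n{\left(X,W \right)} = 4 - 4 X$
$- 13 n{\left(-5,T \right)} - 7 = - 13 \left(4 - -20\right) - 7 = - 13 \left(4 + 20\right) - 7 = \left(-13\right) 24 - 7 = -312 - 7 = -319$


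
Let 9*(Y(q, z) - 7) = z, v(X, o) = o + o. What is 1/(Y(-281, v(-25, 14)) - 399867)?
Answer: -9/3598712 ≈ -2.5009e-6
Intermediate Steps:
v(X, o) = 2*o
Y(q, z) = 7 + z/9
1/(Y(-281, v(-25, 14)) - 399867) = 1/((7 + (2*14)/9) - 399867) = 1/((7 + (⅑)*28) - 399867) = 1/((7 + 28/9) - 399867) = 1/(91/9 - 399867) = 1/(-3598712/9) = -9/3598712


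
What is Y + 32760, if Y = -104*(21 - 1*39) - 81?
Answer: 34551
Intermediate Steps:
Y = 1791 (Y = -104*(21 - 39) - 81 = -104*(-18) - 81 = 1872 - 81 = 1791)
Y + 32760 = 1791 + 32760 = 34551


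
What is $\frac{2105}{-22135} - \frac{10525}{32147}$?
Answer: $- \frac{60128062}{142314769} \approx -0.4225$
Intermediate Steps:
$\frac{2105}{-22135} - \frac{10525}{32147} = 2105 \left(- \frac{1}{22135}\right) - \frac{10525}{32147} = - \frac{421}{4427} - \frac{10525}{32147} = - \frac{60128062}{142314769}$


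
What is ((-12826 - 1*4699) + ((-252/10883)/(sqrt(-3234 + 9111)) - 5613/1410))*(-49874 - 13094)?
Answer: 259384743564/235 + 5289312*sqrt(653)/7106599 ≈ 1.1038e+9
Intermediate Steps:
((-12826 - 1*4699) + ((-252/10883)/(sqrt(-3234 + 9111)) - 5613/1410))*(-49874 - 13094) = ((-12826 - 4699) + ((-252*1/10883)/(sqrt(5877)) - 5613*1/1410))*(-62968) = (-17525 + (-252*sqrt(653)/1959/10883 - 1871/470))*(-62968) = (-17525 + (-84*sqrt(653)/7106599 - 1871/470))*(-62968) = (-17525 + (-1871/470 - 84*sqrt(653)/7106599))*(-62968) = (-8238621/470 - 84*sqrt(653)/7106599)*(-62968) = 259384743564/235 + 5289312*sqrt(653)/7106599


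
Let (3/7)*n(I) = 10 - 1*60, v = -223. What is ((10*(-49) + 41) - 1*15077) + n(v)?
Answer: -46928/3 ≈ -15643.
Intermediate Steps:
n(I) = -350/3 (n(I) = 7*(10 - 1*60)/3 = 7*(10 - 60)/3 = (7/3)*(-50) = -350/3)
((10*(-49) + 41) - 1*15077) + n(v) = ((10*(-49) + 41) - 1*15077) - 350/3 = ((-490 + 41) - 15077) - 350/3 = (-449 - 15077) - 350/3 = -15526 - 350/3 = -46928/3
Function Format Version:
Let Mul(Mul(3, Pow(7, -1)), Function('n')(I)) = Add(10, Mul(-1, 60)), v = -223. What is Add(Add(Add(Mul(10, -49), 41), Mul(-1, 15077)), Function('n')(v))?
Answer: Rational(-46928, 3) ≈ -15643.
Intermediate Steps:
Function('n')(I) = Rational(-350, 3) (Function('n')(I) = Mul(Rational(7, 3), Add(10, Mul(-1, 60))) = Mul(Rational(7, 3), Add(10, -60)) = Mul(Rational(7, 3), -50) = Rational(-350, 3))
Add(Add(Add(Mul(10, -49), 41), Mul(-1, 15077)), Function('n')(v)) = Add(Add(Add(Mul(10, -49), 41), Mul(-1, 15077)), Rational(-350, 3)) = Add(Add(Add(-490, 41), -15077), Rational(-350, 3)) = Add(Add(-449, -15077), Rational(-350, 3)) = Add(-15526, Rational(-350, 3)) = Rational(-46928, 3)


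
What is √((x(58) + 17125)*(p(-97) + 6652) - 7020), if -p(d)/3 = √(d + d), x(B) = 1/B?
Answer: √(383188512536 - 172825674*I*√194)/58 ≈ 10673.0 - 33.523*I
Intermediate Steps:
p(d) = -3*√2*√d (p(d) = -3*√(d + d) = -3*√2*√d)
√((x(58) + 17125)*(p(-97) + 6652) - 7020) = √((1/58 + 17125)*(-3*√2*√(-97) + 6652) - 7020) = √((1/58 + 17125)*(-3*√2*I*√97 + 6652) - 7020) = √(993251*(-3*I*√194 + 6652)/58 - 7020) = √(993251*(6652 - 3*I*√194)/58 - 7020) = √((3303552826/29 - 2979753*I*√194/58) - 7020) = √(3303349246/29 - 2979753*I*√194/58)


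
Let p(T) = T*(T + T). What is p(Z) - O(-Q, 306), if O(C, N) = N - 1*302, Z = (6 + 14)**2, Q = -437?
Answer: 319996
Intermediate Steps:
Z = 400 (Z = 20**2 = 400)
O(C, N) = -302 + N (O(C, N) = N - 302 = -302 + N)
p(T) = 2*T**2 (p(T) = T*(2*T) = 2*T**2)
p(Z) - O(-Q, 306) = 2*400**2 - (-302 + 306) = 2*160000 - 1*4 = 320000 - 4 = 319996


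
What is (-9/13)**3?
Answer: -729/2197 ≈ -0.33182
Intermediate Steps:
(-9/13)**3 = -729/2197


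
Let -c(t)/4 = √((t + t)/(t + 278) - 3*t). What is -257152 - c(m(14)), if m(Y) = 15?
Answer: -257152 + 4*I*√3854415/293 ≈ -2.5715e+5 + 26.802*I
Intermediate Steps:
c(t) = -4*√(-3*t + 2*t/(278 + t)) (c(t) = -4*√((t + t)/(t + 278) - 3*t) = -4*√((2*t)/(278 + t) - 3*t) = -4*√(2*t/(278 + t) - 3*t) = -4*√(-3*t + 2*t/(278 + t)))
-257152 - c(m(14)) = -257152 - (-4)*√(-1*15*(832 + 3*15)/(278 + 15)) = -257152 - (-4)*√(-1*15*(832 + 45)/293) = -257152 - (-4)*√(-1*15*1/293*877) = -257152 - (-4)*√(-13155/293) = -257152 - (-4)*I*√3854415/293 = -257152 + 4*I*√3854415/293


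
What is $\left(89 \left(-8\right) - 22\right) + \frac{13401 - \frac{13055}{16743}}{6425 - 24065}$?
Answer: $- \frac{27126088196}{36918315} \approx -734.76$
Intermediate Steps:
$\left(89 \left(-8\right) - 22\right) + \frac{13401 - \frac{13055}{16743}}{6425 - 24065} = \left(-712 - 22\right) + \frac{13401 - \frac{13055}{16743}}{-17640} = -734 + \left(13401 - \frac{13055}{16743}\right) \left(- \frac{1}{17640}\right) = -734 + \frac{224359888}{16743} \left(- \frac{1}{17640}\right) = -734 - \frac{28044986}{36918315} = - \frac{27126088196}{36918315}$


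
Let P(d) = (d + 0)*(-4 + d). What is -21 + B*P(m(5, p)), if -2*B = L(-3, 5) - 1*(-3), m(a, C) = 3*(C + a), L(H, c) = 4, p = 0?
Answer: -1197/2 ≈ -598.50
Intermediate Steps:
m(a, C) = 3*C + 3*a
P(d) = d*(-4 + d)
B = -7/2 (B = -(4 - 1*(-3))/2 = -(4 + 3)/2 = -½*7 = -7/2 ≈ -3.5000)
-21 + B*P(m(5, p)) = -21 - 7*(3*0 + 3*5)*(-4 + (3*0 + 3*5))/2 = -21 - 7*(0 + 15)*(-4 + (0 + 15))/2 = -21 - 105*(-4 + 15)/2 = -21 - 105*11/2 = -21 - 7/2*165 = -21 - 1155/2 = -1197/2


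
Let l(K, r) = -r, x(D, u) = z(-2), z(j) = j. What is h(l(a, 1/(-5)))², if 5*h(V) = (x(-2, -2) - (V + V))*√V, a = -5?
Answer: 144/3125 ≈ 0.046080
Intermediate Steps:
x(D, u) = -2
h(V) = √V*(-2 - 2*V)/5 (h(V) = ((-2 - (V + V))*√V)/5 = ((-2 - 2*V)*√V)/5 = (√V*(-2 - 2*V))/5 = √V*(-2 - 2*V)/5)
h(l(a, 1/(-5)))² = (2*√(-1/(-5))*(-1 - (-1)/(-5))/5)² = (2*√(-1*(-⅕))*(-1 - (-1)*(-1)/5)/5)² = (2*√(⅕)*(-1 - 1*⅕)/5)² = (2*(√5/5)*(-1 - ⅕)/5)² = ((⅖)*(√5/5)*(-6/5))² = (-12*√5/125)² = 144/3125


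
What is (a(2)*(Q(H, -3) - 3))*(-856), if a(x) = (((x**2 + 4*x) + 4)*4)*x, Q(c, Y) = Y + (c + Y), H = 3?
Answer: 657408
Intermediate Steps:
Q(c, Y) = c + 2*Y (Q(c, Y) = Y + (Y + c) = c + 2*Y)
a(x) = x*(16 + 4*x**2 + 16*x) (a(x) = ((4 + x**2 + 4*x)*4)*x = (16 + 4*x**2 + 16*x)*x = x*(16 + 4*x**2 + 16*x))
(a(2)*(Q(H, -3) - 3))*(-856) = ((4*2*(4 + 2**2 + 4*2))*((3 + 2*(-3)) - 3))*(-856) = ((4*2*(4 + 4 + 8))*((3 - 6) - 3))*(-856) = ((4*2*16)*(-3 - 3))*(-856) = (128*(-6))*(-856) = -768*(-856) = 657408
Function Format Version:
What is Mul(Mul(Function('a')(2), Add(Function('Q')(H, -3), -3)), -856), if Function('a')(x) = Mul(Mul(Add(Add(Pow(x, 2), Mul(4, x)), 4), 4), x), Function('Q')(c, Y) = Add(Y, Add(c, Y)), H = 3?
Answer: 657408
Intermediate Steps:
Function('Q')(c, Y) = Add(c, Mul(2, Y)) (Function('Q')(c, Y) = Add(Y, Add(Y, c)) = Add(c, Mul(2, Y)))
Function('a')(x) = Mul(x, Add(16, Mul(4, Pow(x, 2)), Mul(16, x))) (Function('a')(x) = Mul(Mul(Add(4, Pow(x, 2), Mul(4, x)), 4), x) = Mul(Add(16, Mul(4, Pow(x, 2)), Mul(16, x)), x) = Mul(x, Add(16, Mul(4, Pow(x, 2)), Mul(16, x))))
Mul(Mul(Function('a')(2), Add(Function('Q')(H, -3), -3)), -856) = Mul(Mul(Mul(4, 2, Add(4, Pow(2, 2), Mul(4, 2))), Add(Add(3, Mul(2, -3)), -3)), -856) = Mul(Mul(Mul(4, 2, Add(4, 4, 8)), Add(Add(3, -6), -3)), -856) = Mul(Mul(Mul(4, 2, 16), Add(-3, -3)), -856) = Mul(Mul(128, -6), -856) = Mul(-768, -856) = 657408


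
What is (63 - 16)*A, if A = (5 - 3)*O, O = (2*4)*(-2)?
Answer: -1504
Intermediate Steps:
O = -16 (O = 8*(-2) = -16)
A = -32 (A = (5 - 3)*(-16) = 2*(-16) = -32)
(63 - 16)*A = (63 - 16)*(-32) = 47*(-32) = -1504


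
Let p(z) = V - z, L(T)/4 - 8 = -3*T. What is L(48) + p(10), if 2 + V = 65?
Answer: -491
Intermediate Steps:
V = 63 (V = -2 + 65 = 63)
L(T) = 32 - 12*T (L(T) = 32 + 4*(-3*T) = 32 - 12*T)
p(z) = 63 - z
L(48) + p(10) = (32 - 12*48) + (63 - 1*10) = (32 - 576) + (63 - 10) = -544 + 53 = -491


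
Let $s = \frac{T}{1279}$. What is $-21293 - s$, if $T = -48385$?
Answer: $- \frac{27185362}{1279} \approx -21255.0$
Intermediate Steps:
$s = - \frac{48385}{1279} \approx -37.83$
$-21293 - s = -21293 - - \frac{48385}{1279} = -21293 + \frac{48385}{1279} = - \frac{27185362}{1279}$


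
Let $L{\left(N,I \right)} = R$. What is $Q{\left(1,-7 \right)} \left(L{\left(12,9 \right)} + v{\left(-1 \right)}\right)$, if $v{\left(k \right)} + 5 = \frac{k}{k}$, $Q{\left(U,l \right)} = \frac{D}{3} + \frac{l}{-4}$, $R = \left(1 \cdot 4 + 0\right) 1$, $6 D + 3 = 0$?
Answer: $0$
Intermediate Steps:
$D = - \frac{1}{2}$ ($D = - \frac{1}{2} + \frac{1}{6} \cdot 0 = - \frac{1}{2} + 0 = - \frac{1}{2} \approx -0.5$)
$R = 4$ ($R = \left(4 + 0\right) 1 = 4 \cdot 1 = 4$)
$Q{\left(U,l \right)} = - \frac{1}{6} - \frac{l}{4}$ ($Q{\left(U,l \right)} = - \frac{1}{2 \cdot 3} + \frac{l}{-4} = \left(- \frac{1}{2}\right) \frac{1}{3} + l \left(- \frac{1}{4}\right) = - \frac{1}{6} - \frac{l}{4}$)
$L{\left(N,I \right)} = 4$
$v{\left(k \right)} = -4$ ($v{\left(k \right)} = -5 + \frac{k}{k} = -5 + 1 = -4$)
$Q{\left(1,-7 \right)} \left(L{\left(12,9 \right)} + v{\left(-1 \right)}\right) = \left(- \frac{1}{6} - - \frac{7}{4}\right) \left(4 - 4\right) = \left(- \frac{1}{6} + \frac{7}{4}\right) 0 = \frac{19}{12} \cdot 0 = 0$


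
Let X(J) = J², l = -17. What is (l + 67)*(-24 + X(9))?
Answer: 2850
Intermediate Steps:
(l + 67)*(-24 + X(9)) = (-17 + 67)*(-24 + 9²) = 50*(-24 + 81) = 50*57 = 2850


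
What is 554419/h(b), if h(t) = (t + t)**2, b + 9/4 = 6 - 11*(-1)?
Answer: 2217676/3481 ≈ 637.08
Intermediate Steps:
b = 59/4 (b = -9/4 + (6 - 11*(-1)) = -9/4 + (6 + 11) = -9/4 + 17 = 59/4 ≈ 14.750)
h(t) = 4*t**2 (h(t) = (2*t)**2 = 4*t**2)
554419/h(b) = 554419/((4*(59/4)**2)) = 554419/((4*(3481/16))) = 554419/(3481/4) = 554419*(4/3481) = 2217676/3481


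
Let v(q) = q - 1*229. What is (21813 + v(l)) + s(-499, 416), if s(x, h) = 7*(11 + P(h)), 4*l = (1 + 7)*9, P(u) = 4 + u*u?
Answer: 1233099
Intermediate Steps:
P(u) = 4 + u**2
l = 18 (l = ((1 + 7)*9)/4 = (8*9)/4 = (1/4)*72 = 18)
s(x, h) = 105 + 7*h**2 (s(x, h) = 7*(11 + (4 + h**2)) = 7*(15 + h**2) = 105 + 7*h**2)
v(q) = -229 + q (v(q) = q - 229 = -229 + q)
(21813 + v(l)) + s(-499, 416) = (21813 + (-229 + 18)) + (105 + 7*416**2) = (21813 - 211) + (105 + 7*173056) = 21602 + (105 + 1211392) = 21602 + 1211497 = 1233099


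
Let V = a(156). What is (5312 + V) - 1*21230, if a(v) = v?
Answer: -15762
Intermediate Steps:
V = 156
(5312 + V) - 1*21230 = (5312 + 156) - 1*21230 = 5468 - 21230 = -15762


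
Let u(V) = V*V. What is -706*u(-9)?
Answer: -57186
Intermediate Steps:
u(V) = V**2
-706*u(-9) = -706*(-9)**2 = -706*81 = -57186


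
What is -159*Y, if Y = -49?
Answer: 7791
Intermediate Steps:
-159*Y = -159*(-49) = 7791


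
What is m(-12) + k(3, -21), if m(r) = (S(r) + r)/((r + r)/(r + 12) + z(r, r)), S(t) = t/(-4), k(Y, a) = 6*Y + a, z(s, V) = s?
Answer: -3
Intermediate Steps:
k(Y, a) = a + 6*Y
S(t) = -t/4 (S(t) = t*(-¼) = -t/4)
m(r) = 3*r/(4*(r + 2*r/(12 + r))) (m(r) = (-r/4 + r)/((r + r)/(r + 12) + r) = (3*r/4)/((2*r)/(12 + r) + r) = (3*r/4)/(2*r/(12 + r) + r) = (3*r/4)/(r + 2*r/(12 + r)) = 3*r/(4*(r + 2*r/(12 + r))))
m(-12) + k(3, -21) = 3*(12 - 12)/(4*(14 - 12)) + (-21 + 6*3) = (¾)*0/2 + (-21 + 18) = (¾)*(½)*0 - 3 = 0 - 3 = -3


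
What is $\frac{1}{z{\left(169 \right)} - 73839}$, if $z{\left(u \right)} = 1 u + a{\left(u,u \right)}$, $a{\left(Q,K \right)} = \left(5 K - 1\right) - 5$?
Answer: $- \frac{1}{72831} \approx -1.373 \cdot 10^{-5}$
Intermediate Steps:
$a{\left(Q,K \right)} = -6 + 5 K$ ($a{\left(Q,K \right)} = \left(-1 + 5 K\right) - 5 = -6 + 5 K$)
$z{\left(u \right)} = -6 + 6 u$ ($z{\left(u \right)} = 1 u + \left(-6 + 5 u\right) = u + \left(-6 + 5 u\right) = -6 + 6 u$)
$\frac{1}{z{\left(169 \right)} - 73839} = \frac{1}{\left(-6 + 6 \cdot 169\right) - 73839} = \frac{1}{\left(-6 + 1014\right) - 73839} = \frac{1}{1008 - 73839} = \frac{1}{-72831} = - \frac{1}{72831}$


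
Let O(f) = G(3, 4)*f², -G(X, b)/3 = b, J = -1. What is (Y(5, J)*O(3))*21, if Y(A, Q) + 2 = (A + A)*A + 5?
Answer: -120204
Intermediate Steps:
G(X, b) = -3*b
O(f) = -12*f² (O(f) = (-3*4)*f² = -12*f²)
Y(A, Q) = 3 + 2*A² (Y(A, Q) = -2 + ((A + A)*A + 5) = -2 + ((2*A)*A + 5) = -2 + (2*A² + 5) = -2 + (5 + 2*A²) = 3 + 2*A²)
(Y(5, J)*O(3))*21 = ((3 + 2*5²)*(-12*3²))*21 = ((3 + 2*25)*(-12*9))*21 = ((3 + 50)*(-108))*21 = (53*(-108))*21 = -5724*21 = -120204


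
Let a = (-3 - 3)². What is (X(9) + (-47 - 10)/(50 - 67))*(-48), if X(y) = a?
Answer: -32112/17 ≈ -1888.9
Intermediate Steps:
a = 36 (a = (-6)² = 36)
X(y) = 36
(X(9) + (-47 - 10)/(50 - 67))*(-48) = (36 + (-47 - 10)/(50 - 67))*(-48) = (36 - 57/(-17))*(-48) = (36 - 57*(-1/17))*(-48) = (36 + 57/17)*(-48) = (669/17)*(-48) = -32112/17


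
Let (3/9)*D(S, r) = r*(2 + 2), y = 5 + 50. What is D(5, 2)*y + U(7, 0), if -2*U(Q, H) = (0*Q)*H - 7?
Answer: 2647/2 ≈ 1323.5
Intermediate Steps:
U(Q, H) = 7/2 (U(Q, H) = -((0*Q)*H - 7)/2 = -(0*H - 7)/2 = -(0 - 7)/2 = -½*(-7) = 7/2)
y = 55
D(S, r) = 12*r (D(S, r) = 3*(r*(2 + 2)) = 3*(r*4) = 3*(4*r) = 12*r)
D(5, 2)*y + U(7, 0) = (12*2)*55 + 7/2 = 24*55 + 7/2 = 1320 + 7/2 = 2647/2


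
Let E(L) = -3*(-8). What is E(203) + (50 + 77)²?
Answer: 16153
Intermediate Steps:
E(L) = 24
E(203) + (50 + 77)² = 24 + (50 + 77)² = 24 + 127² = 24 + 16129 = 16153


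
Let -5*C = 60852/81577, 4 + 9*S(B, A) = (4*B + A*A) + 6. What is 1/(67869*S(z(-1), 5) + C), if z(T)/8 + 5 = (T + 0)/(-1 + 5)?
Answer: -407885/433696431537 ≈ -9.4048e-7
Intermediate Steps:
z(T) = -40 + 2*T (z(T) = -40 + 8*((T + 0)/(-1 + 5)) = -40 + 8*(T/4) = -40 + 2*T)
S(B, A) = 2/9 + A²/9 + 4*B/9 (S(B, A) = -4/9 + ((4*B + A*A) + 6)/9 = -4/9 + ((4*B + A²) + 6)/9 = -4/9 + ((A² + 4*B) + 6)/9 = -4/9 + (6 + A² + 4*B)/9 = -4/9 + (⅔ + A²/9 + 4*B/9) = 2/9 + A²/9 + 4*B/9)
C = -60852/407885 (C = -60852/(5*81577) = -⅕*60852/81577 = -60852/407885 ≈ -0.14919)
1/(67869*S(z(-1), 5) + C) = 1/(67869*(2/9 + (⅑)*5² + 4*(-40 + 2*(-1))/9) - 60852/407885) = 1/(67869*(2/9 + (⅑)*25 + 4*(-40 - 2)/9) - 60852/407885) = 1/(67869*(2/9 + 25/9 + (4/9)*(-42)) - 60852/407885) = 1/(67869*(2/9 + 25/9 - 56/3) - 60852/407885) = 1/(67869*(-47/3) - 60852/407885) = 1/(-1063281 - 60852/407885) = 1/(-433696431537/407885) = -407885/433696431537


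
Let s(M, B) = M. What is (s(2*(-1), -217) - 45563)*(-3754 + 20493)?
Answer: -762712535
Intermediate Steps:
(s(2*(-1), -217) - 45563)*(-3754 + 20493) = (2*(-1) - 45563)*(-3754 + 20493) = (-2 - 45563)*16739 = -45565*16739 = -762712535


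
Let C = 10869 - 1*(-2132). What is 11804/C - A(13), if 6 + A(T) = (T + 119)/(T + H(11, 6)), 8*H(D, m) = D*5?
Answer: 183578/689053 ≈ 0.26642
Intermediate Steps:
C = 13001 (C = 10869 + 2132 = 13001)
H(D, m) = 5*D/8 (H(D, m) = (D*5)/8 = (5*D)/8 = 5*D/8)
A(T) = -6 + (119 + T)/(55/8 + T) (A(T) = -6 + (T + 119)/(T + (5/8)*11) = -6 + (119 + T)/(T + 55/8) = -6 + (119 + T)/(55/8 + T))
11804/C - A(13) = 11804/13001 - 2*(311 - 20*13)/(55 + 8*13) = 11804*(1/13001) - 2*(311 - 260)/(55 + 104) = 11804/13001 - 2*51/159 = 11804/13001 - 1*34/53 = 11804/13001 - 34/53 = 183578/689053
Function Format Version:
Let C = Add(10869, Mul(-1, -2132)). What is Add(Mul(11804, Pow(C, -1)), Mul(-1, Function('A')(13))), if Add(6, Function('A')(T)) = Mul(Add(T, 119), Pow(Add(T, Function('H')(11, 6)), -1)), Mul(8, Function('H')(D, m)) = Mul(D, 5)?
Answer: Rational(183578, 689053) ≈ 0.26642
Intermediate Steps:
C = 13001 (C = Add(10869, 2132) = 13001)
Function('H')(D, m) = Mul(Rational(5, 8), D) (Function('H')(D, m) = Mul(Rational(1, 8), Mul(D, 5)) = Mul(Rational(1, 8), Mul(5, D)) = Mul(Rational(5, 8), D))
Function('A')(T) = Add(-6, Mul(Pow(Add(Rational(55, 8), T), -1), Add(119, T))) (Function('A')(T) = Add(-6, Mul(Add(T, 119), Pow(Add(T, Mul(Rational(5, 8), 11)), -1))) = Add(-6, Mul(Add(119, T), Pow(Add(T, Rational(55, 8)), -1))) = Add(-6, Mul(Add(119, T), Pow(Add(Rational(55, 8), T), -1))) = Add(-6, Mul(Pow(Add(Rational(55, 8), T), -1), Add(119, T))))
Add(Mul(11804, Pow(C, -1)), Mul(-1, Function('A')(13))) = Add(Mul(11804, Pow(13001, -1)), Mul(-1, Mul(2, Pow(Add(55, Mul(8, 13)), -1), Add(311, Mul(-20, 13))))) = Add(Mul(11804, Rational(1, 13001)), Mul(-1, Mul(2, Pow(Add(55, 104), -1), Add(311, -260)))) = Add(Rational(11804, 13001), Mul(-1, Mul(2, Pow(159, -1), 51))) = Add(Rational(11804, 13001), Mul(-1, Mul(2, Rational(1, 159), 51))) = Add(Rational(11804, 13001), Mul(-1, Rational(34, 53))) = Add(Rational(11804, 13001), Rational(-34, 53)) = Rational(183578, 689053)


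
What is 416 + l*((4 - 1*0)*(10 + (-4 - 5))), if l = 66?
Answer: 680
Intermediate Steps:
416 + l*((4 - 1*0)*(10 + (-4 - 5))) = 416 + 66*((4 - 1*0)*(10 + (-4 - 5))) = 416 + 66*((4 + 0)*(10 - 9)) = 416 + 66*(4*1) = 416 + 66*4 = 416 + 264 = 680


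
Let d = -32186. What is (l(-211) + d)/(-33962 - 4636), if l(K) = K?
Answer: 10799/12866 ≈ 0.83934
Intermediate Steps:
(l(-211) + d)/(-33962 - 4636) = (-211 - 32186)/(-33962 - 4636) = -32397/(-38598) = -32397*(-1/38598) = 10799/12866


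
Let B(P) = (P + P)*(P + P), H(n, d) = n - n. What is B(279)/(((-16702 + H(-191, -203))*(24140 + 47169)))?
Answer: -155682/595501459 ≈ -0.00026143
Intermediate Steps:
H(n, d) = 0
B(P) = 4*P**2 (B(P) = (2*P)*(2*P) = 4*P**2)
B(279)/(((-16702 + H(-191, -203))*(24140 + 47169))) = (4*279**2)/(((-16702 + 0)*(24140 + 47169))) = (4*77841)/((-16702*71309)) = 311364/(-1191002918) = 311364*(-1/1191002918) = -155682/595501459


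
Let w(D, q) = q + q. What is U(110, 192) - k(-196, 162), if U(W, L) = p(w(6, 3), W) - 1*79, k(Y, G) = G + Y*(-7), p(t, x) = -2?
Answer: -1615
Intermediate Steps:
w(D, q) = 2*q
k(Y, G) = G - 7*Y
U(W, L) = -81 (U(W, L) = -2 - 1*79 = -2 - 79 = -81)
U(110, 192) - k(-196, 162) = -81 - (162 - 7*(-196)) = -81 - (162 + 1372) = -81 - 1*1534 = -81 - 1534 = -1615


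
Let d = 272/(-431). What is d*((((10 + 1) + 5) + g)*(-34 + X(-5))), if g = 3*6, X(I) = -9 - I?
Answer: 351424/431 ≈ 815.37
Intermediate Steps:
g = 18
d = -272/431 (d = 272*(-1/431) = -272/431 ≈ -0.63109)
d*((((10 + 1) + 5) + g)*(-34 + X(-5))) = -272*(((10 + 1) + 5) + 18)*(-34 + (-9 - 1*(-5)))/431 = -272*((11 + 5) + 18)*(-34 + (-9 + 5))/431 = -272*(16 + 18)*(-34 - 4)/431 = -9248*(-38)/431 = -272/431*(-1292) = 351424/431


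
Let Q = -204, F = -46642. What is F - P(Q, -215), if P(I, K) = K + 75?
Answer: -46502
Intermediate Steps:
P(I, K) = 75 + K
F - P(Q, -215) = -46642 - (75 - 215) = -46642 - 1*(-140) = -46642 + 140 = -46502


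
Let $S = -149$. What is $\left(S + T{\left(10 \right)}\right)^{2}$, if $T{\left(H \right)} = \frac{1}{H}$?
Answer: $\frac{2217121}{100} \approx 22171.0$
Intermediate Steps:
$\left(S + T{\left(10 \right)}\right)^{2} = \left(-149 + \frac{1}{10}\right)^{2} = \left(- \frac{1489}{10}\right)^{2} = \frac{2217121}{100}$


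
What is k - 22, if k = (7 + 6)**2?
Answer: 147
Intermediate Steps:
k = 169 (k = 13**2 = 169)
k - 22 = 169 - 22 = 147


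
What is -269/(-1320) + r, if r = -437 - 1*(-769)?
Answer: 438509/1320 ≈ 332.20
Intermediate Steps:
r = 332 (r = -437 + 769 = 332)
-269/(-1320) + r = -269/(-1320) + 332 = -269*(-1/1320) + 332 = 269/1320 + 332 = 438509/1320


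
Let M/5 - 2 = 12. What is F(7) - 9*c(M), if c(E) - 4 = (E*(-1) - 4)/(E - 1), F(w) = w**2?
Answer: 521/23 ≈ 22.652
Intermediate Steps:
M = 70 (M = 10 + 5*12 = 10 + 60 = 70)
c(E) = 4 + (-4 - E)/(-1 + E) (c(E) = 4 + (E*(-1) - 4)/(E - 1) = 4 + (-E - 4)/(-1 + E) = 4 + (-4 - E)/(-1 + E))
F(7) - 9*c(M) = 7**2 - 9*(-8 + 3*70)/(-1 + 70) = 49 - 9*(-8 + 210)/69 = 49 - 3*202/23 = 49 - 9*202/69 = 49 - 606/23 = 521/23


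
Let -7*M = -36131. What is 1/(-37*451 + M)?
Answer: -7/80678 ≈ -8.6765e-5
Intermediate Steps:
M = 36131/7 (M = -⅐*(-36131) = 36131/7 ≈ 5161.6)
1/(-37*451 + M) = 1/(-37*451 + 36131/7) = 1/(-16687 + 36131/7) = 1/(-80678/7) = -7/80678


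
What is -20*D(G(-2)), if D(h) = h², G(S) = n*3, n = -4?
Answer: -2880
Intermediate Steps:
G(S) = -12 (G(S) = -4*3 = -12)
-20*D(G(-2)) = -20*(-12)² = -20*144 = -2880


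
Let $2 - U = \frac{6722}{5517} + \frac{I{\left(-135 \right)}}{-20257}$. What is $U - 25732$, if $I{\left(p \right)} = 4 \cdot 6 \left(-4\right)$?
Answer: $- \frac{2875666666556}{111757869} \approx -25731.0$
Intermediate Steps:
$I{\left(p \right)} = -96$ ($I{\left(p \right)} = 24 \left(-4\right) = -96$)
$U = \frac{86818552}{111757869}$ ($U = 2 - \left(\frac{6722}{5517} - \frac{96}{-20257}\right) = 2 - \left(6722 \cdot \frac{1}{5517} - - \frac{96}{20257}\right) = 2 - \left(\frac{6722}{5517} + \frac{96}{20257}\right) = 2 - \frac{136697186}{111757869} = \frac{86818552}{111757869} \approx 0.77684$)
$U - 25732 = \frac{86818552}{111757869} - 25732 = - \frac{2875666666556}{111757869}$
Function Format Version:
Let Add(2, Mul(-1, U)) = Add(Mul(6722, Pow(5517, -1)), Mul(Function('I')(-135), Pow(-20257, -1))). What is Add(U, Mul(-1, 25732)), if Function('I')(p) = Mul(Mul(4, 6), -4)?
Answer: Rational(-2875666666556, 111757869) ≈ -25731.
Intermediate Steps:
Function('I')(p) = -96 (Function('I')(p) = Mul(24, -4) = -96)
U = Rational(86818552, 111757869) (U = Add(2, Mul(-1, Add(Mul(6722, Pow(5517, -1)), Mul(-96, Pow(-20257, -1))))) = Add(2, Mul(-1, Add(Mul(6722, Rational(1, 5517)), Mul(-96, Rational(-1, 20257))))) = Add(2, Mul(-1, Add(Rational(6722, 5517), Rational(96, 20257)))) = Add(2, Mul(-1, Rational(136697186, 111757869))) = Add(2, Rational(-136697186, 111757869)) = Rational(86818552, 111757869) ≈ 0.77684)
Add(U, Mul(-1, 25732)) = Add(Rational(86818552, 111757869), Mul(-1, 25732)) = Add(Rational(86818552, 111757869), -25732) = Rational(-2875666666556, 111757869)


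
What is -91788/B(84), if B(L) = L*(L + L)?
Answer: -7649/1176 ≈ -6.5042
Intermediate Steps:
B(L) = 2*L² (B(L) = L*(2*L) = 2*L²)
-91788/B(84) = -91788/(2*84²) = -91788/(2*7056) = -91788/14112 = -91788*1/14112 = -7649/1176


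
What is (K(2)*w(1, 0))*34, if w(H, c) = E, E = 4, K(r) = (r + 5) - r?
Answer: 680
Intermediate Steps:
K(r) = 5 (K(r) = (5 + r) - r = 5)
w(H, c) = 4
(K(2)*w(1, 0))*34 = (5*4)*34 = 20*34 = 680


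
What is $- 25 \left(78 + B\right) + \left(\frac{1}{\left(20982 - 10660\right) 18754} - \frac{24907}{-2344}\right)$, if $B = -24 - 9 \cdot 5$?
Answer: $- \frac{24317996479035}{113437169768} \approx -214.37$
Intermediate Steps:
$B = -69$ ($B = -24 - 45 = -69$)
$- 25 \left(78 + B\right) + \left(\frac{1}{\left(20982 - 10660\right) 18754} - \frac{24907}{-2344}\right) = - 25 \left(78 - 69\right) + \left(\frac{1}{\left(20982 - 10660\right) 18754} - \frac{24907}{-2344}\right) = \left(-25\right) 9 + \left(\frac{1}{10322} \cdot \frac{1}{18754} - - \frac{24907}{2344}\right) = -225 + \left(\frac{1}{10322} \cdot \frac{1}{18754} + \frac{24907}{2344}\right) = -225 + \left(\frac{1}{193578788} + \frac{24907}{2344}\right) = -225 + \frac{1205366718765}{113437169768} = - \frac{24317996479035}{113437169768}$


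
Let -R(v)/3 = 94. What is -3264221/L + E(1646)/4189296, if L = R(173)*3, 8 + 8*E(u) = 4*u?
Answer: 1139565722819/295345368 ≈ 3858.4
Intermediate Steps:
R(v) = -282 (R(v) = -3*94 = -282)
E(u) = -1 + u/2 (E(u) = -1 + (4*u)/8 = -1 + u/2)
L = -846 (L = -282*3 = -846)
-3264221/L + E(1646)/4189296 = -3264221/(-846) + (-1 + (½)*1646)/4189296 = -3264221*(-1/846) + (-1 + 823)*(1/4189296) = 3264221/846 + 822*(1/4189296) = 3264221/846 + 137/698216 = 1139565722819/295345368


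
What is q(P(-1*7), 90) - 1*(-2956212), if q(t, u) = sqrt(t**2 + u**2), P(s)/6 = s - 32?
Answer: 2956212 + 18*sqrt(194) ≈ 2.9565e+6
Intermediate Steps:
P(s) = -192 + 6*s (P(s) = 6*(s - 32) = 6*(-32 + s) = -192 + 6*s)
q(P(-1*7), 90) - 1*(-2956212) = sqrt((-192 + 6*(-1*7))**2 + 90**2) - 1*(-2956212) = sqrt((-192 + 6*(-7))**2 + 8100) + 2956212 = sqrt((-192 - 42)**2 + 8100) + 2956212 = sqrt((-234)**2 + 8100) + 2956212 = sqrt(54756 + 8100) + 2956212 = sqrt(62856) + 2956212 = 18*sqrt(194) + 2956212 = 2956212 + 18*sqrt(194)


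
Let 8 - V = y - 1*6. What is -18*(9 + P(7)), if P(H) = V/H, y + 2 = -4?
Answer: -1494/7 ≈ -213.43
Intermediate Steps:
y = -6 (y = -2 - 4 = -6)
V = 20 (V = 8 - (-6 - 1*6) = 8 - (-6 - 6) = 8 - 1*(-12) = 8 + 12 = 20)
P(H) = 20/H
-18*(9 + P(7)) = -18*(9 + 20/7) = -18*83/7 = -1494/7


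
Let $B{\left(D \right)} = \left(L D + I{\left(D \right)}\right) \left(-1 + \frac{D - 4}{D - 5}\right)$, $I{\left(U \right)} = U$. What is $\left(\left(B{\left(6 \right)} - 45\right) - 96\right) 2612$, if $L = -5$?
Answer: $-430980$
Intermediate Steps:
$B{\left(D \right)} = - 4 D \left(-1 + \frac{-4 + D}{-5 + D}\right)$ ($B{\left(D \right)} = \left(- 5 D + D\right) \left(-1 + \frac{D - 4}{D - 5}\right) = - 4 D \left(-1 + \frac{-4 + D}{-5 + D}\right)$)
$\left(\left(B{\left(6 \right)} - 45\right) - 96\right) 2612 = \left(\left(\left(-4\right) 6 \frac{1}{-5 + 6} - 45\right) - 96\right) 2612 = \left(\left(\left(-4\right) 6 \cdot 1^{-1} - 45\right) - 96\right) 2612 = \left(\left(\left(-4\right) 6 \cdot 1 - 45\right) - 96\right) 2612 = \left(\left(-24 - 45\right) - 96\right) 2612 = \left(-69 - 96\right) 2612 = \left(-165\right) 2612 = -430980$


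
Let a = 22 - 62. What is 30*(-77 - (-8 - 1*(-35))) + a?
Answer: -3160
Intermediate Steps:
a = -40
30*(-77 - (-8 - 1*(-35))) + a = 30*(-77 - (-8 - 1*(-35))) - 40 = 30*(-77 - (-8 + 35)) - 40 = 30*(-77 - 1*27) - 40 = 30*(-77 - 27) - 40 = 30*(-104) - 40 = -3120 - 40 = -3160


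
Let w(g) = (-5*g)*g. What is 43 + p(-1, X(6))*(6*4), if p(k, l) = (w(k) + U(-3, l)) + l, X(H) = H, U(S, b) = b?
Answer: 211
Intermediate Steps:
w(g) = -5*g²
p(k, l) = -5*k² + 2*l (p(k, l) = (-5*k² + l) + l = (l - 5*k²) + l = -5*k² + 2*l)
43 + p(-1, X(6))*(6*4) = 43 + (-5*(-1)² + 2*6)*(6*4) = 43 + (-5*1 + 12)*24 = 43 + (-5 + 12)*24 = 43 + 7*24 = 43 + 168 = 211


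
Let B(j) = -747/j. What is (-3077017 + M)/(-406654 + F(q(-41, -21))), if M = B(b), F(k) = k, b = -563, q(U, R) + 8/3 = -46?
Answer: 1299269868/171730201 ≈ 7.5658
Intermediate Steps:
q(U, R) = -146/3 (q(U, R) = -8/3 - 46 = -146/3)
M = 747/563 (M = -747/(-563) = -747*(-1/563) = 747/563 ≈ 1.3268)
(-3077017 + M)/(-406654 + F(q(-41, -21))) = (-3077017 + 747/563)/(-406654 - 146/3) = -1732359824/(563*(-1220108/3)) = -1732359824/563*(-3/1220108) = 1299269868/171730201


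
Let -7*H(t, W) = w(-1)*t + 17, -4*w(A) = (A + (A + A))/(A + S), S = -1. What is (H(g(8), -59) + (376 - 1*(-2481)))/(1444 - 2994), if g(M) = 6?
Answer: -79937/43400 ≈ -1.8419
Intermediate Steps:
w(A) = -3*A/(4*(-1 + A)) (w(A) = -(A + (A + A))/(4*(A - 1)) = -(A + 2*A)/(4*(-1 + A)) = -3*A/(4*(-1 + A)))
H(t, W) = -17/7 + 3*t/56 (H(t, W) = -((-3*(-1)/(-4 + 4*(-1)))*t + 17)/7 = -((-3*(-1)/(-4 - 4))*t + 17)/7 = -((-3*(-1)/(-8))*t + 17)/7 = -((-3*(-1)*(-⅛))*t + 17)/7 = -(-3*t/8 + 17)/7 = -(17 - 3*t/8)/7 = -17/7 + 3*t/56)
(H(g(8), -59) + (376 - 1*(-2481)))/(1444 - 2994) = ((-17/7 + (3/56)*6) + (376 - 1*(-2481)))/(1444 - 2994) = ((-17/7 + 9/28) + (376 + 2481))/(-1550) = (-59/28 + 2857)*(-1/1550) = (79937/28)*(-1/1550) = -79937/43400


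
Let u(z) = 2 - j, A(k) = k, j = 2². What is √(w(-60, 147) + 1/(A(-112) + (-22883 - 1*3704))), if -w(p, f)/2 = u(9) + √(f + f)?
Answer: √(2851319705 - 9979712414*√6)/26699 ≈ 5.5039*I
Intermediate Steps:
j = 4
u(z) = -2 (u(z) = 2 - 1*4 = 2 - 4 = -2)
w(p, f) = 4 - 2*√2*√f (w(p, f) = -2*(-2 + √(f + f)) = -2*(-2 + √(2*f)) = -2*(-2 + √2*√f) = 4 - 2*√2*√f)
√(w(-60, 147) + 1/(A(-112) + (-22883 - 1*3704))) = √((4 - 2*√2*√147) + 1/(-112 + (-22883 - 1*3704))) = √((4 - 2*√2*7*√3) + 1/(-112 + (-22883 - 3704))) = √((4 - 14*√6) + 1/(-112 - 26587)) = √((4 - 14*√6) + 1/(-26699)) = √((4 - 14*√6) - 1/26699) = √(106795/26699 - 14*√6)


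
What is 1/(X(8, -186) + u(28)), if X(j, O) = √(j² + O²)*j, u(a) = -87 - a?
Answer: 23/441003 + 16*√8665/2205015 ≈ 0.00072760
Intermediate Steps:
X(j, O) = j*√(O² + j²) (X(j, O) = √(O² + j²)*j = j*√(O² + j²))
1/(X(8, -186) + u(28)) = 1/(8*√((-186)² + 8²) + (-87 - 1*28)) = 1/(8*√(34596 + 64) + (-87 - 28)) = 1/(8*√34660 - 115) = 1/(8*(2*√8665) - 115) = 1/(16*√8665 - 115) = 1/(-115 + 16*√8665)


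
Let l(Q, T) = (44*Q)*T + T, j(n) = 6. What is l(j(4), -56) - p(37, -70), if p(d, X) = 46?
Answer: -14886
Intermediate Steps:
l(Q, T) = T + 44*Q*T (l(Q, T) = 44*Q*T + T = T + 44*Q*T)
l(j(4), -56) - p(37, -70) = -56*(1 + 44*6) - 1*46 = -56*(1 + 264) - 46 = -56*265 - 46 = -14840 - 46 = -14886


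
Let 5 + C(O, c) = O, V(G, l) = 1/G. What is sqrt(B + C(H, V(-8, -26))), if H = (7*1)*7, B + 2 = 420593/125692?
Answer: sqrt(39897599)/938 ≈ 6.7340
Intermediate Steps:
V(G, l) = 1/G
B = 169209/125692 (B = -2 + 420593/125692 = 169209/125692 ≈ 1.3462)
H = 49 (H = 7*7 = 49)
C(O, c) = -5 + O
sqrt(B + C(H, V(-8, -26))) = sqrt(169209/125692 + (-5 + 49)) = sqrt(169209/125692 + 44) = sqrt(5699657/125692) = sqrt(39897599)/938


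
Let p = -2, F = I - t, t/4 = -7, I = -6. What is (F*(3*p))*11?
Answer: -1452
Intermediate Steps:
t = -28 (t = 4*(-7) = -28)
F = 22 (F = -6 - 1*(-28) = -6 + 28 = 22)
(F*(3*p))*11 = (22*(3*(-2)))*11 = (22*(-6))*11 = -132*11 = -1452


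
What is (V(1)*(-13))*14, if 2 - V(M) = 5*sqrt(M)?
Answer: 546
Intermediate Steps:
V(M) = 2 - 5*sqrt(M)
(V(1)*(-13))*14 = ((2 - 5*sqrt(1))*(-13))*14 = ((2 - 5*1)*(-13))*14 = ((2 - 5)*(-13))*14 = -3*(-13)*14 = 39*14 = 546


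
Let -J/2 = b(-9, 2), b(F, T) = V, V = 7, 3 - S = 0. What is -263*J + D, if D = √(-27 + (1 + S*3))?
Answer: 3682 + I*√17 ≈ 3682.0 + 4.1231*I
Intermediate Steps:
S = 3 (S = 3 - 1*0 = 3 + 0 = 3)
D = I*√17 (D = √(-27 + (1 + 3*3)) = √(-27 + (1 + 9)) = √(-27 + 10) = √(-17) = I*√17 ≈ 4.1231*I)
b(F, T) = 7
J = -14 (J = -2*7 = -14)
-263*J + D = -263*(-14) + I*√17 = 3682 + I*√17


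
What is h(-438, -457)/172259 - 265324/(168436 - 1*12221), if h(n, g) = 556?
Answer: -45617591376/26909439685 ≈ -1.6952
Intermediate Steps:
h(-438, -457)/172259 - 265324/(168436 - 1*12221) = 556/172259 - 265324/(168436 - 1*12221) = 556*(1/172259) - 265324/(168436 - 12221) = 556/172259 - 265324/156215 = -45617591376/26909439685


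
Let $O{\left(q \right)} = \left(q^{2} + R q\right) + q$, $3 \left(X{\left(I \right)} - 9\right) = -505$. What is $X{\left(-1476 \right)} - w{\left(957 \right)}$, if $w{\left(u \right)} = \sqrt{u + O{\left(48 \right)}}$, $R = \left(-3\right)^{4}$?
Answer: $- \frac{478}{3} - \sqrt{7197} \approx -244.17$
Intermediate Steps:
$X{\left(I \right)} = - \frac{478}{3}$ ($X{\left(I \right)} = 9 + \frac{1}{3} \left(-505\right) = 9 - \frac{505}{3} = - \frac{478}{3}$)
$R = 81$
$O{\left(q \right)} = q^{2} + 82 q$ ($O{\left(q \right)} = \left(q^{2} + 81 q\right) + q = q^{2} + 82 q$)
$w{\left(u \right)} = \sqrt{6240 + u}$ ($w{\left(u \right)} = \sqrt{u + 48 \left(82 + 48\right)} = \sqrt{u + 48 \cdot 130} = \sqrt{u + 6240} = \sqrt{6240 + u}$)
$X{\left(-1476 \right)} - w{\left(957 \right)} = - \frac{478}{3} - \sqrt{6240 + 957} = - \frac{478}{3} - \sqrt{7197}$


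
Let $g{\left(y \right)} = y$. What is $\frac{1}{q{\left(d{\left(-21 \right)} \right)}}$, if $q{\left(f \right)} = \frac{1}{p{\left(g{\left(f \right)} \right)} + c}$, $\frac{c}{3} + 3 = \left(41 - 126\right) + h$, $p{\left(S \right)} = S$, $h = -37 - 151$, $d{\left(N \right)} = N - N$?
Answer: $-828$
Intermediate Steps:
$d{\left(N \right)} = 0$
$h = -188$
$c = -828$ ($c = -9 + 3 \left(\left(41 - 126\right) - 188\right) = -9 + 3 \left(-85 - 188\right) = -9 + 3 \left(-273\right) = -9 - 819 = -828$)
$q{\left(f \right)} = \frac{1}{-828 + f}$ ($q{\left(f \right)} = \frac{1}{f - 828} = \frac{1}{-828 + f}$)
$\frac{1}{q{\left(d{\left(-21 \right)} \right)}} = \frac{1}{\frac{1}{-828 + 0}} = \frac{1}{\frac{1}{-828}} = \frac{1}{- \frac{1}{828}} = -828$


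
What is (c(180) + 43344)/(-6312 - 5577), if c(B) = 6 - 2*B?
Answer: -14330/3963 ≈ -3.6159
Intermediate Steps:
(c(180) + 43344)/(-6312 - 5577) = ((6 - 2*180) + 43344)/(-6312 - 5577) = ((6 - 360) + 43344)/(-11889) = (-354 + 43344)*(-1/11889) = 42990*(-1/11889) = -14330/3963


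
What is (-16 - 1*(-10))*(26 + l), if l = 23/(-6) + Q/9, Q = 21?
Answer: -147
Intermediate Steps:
l = -3/2 (l = 23/(-6) + 21/9 = 23*(-⅙) + 21*(⅑) = -23/6 + 7/3 = -3/2 ≈ -1.5000)
(-16 - 1*(-10))*(26 + l) = (-16 - 1*(-10))*(26 - 3/2) = (-16 + 10)*(49/2) = -6*49/2 = -147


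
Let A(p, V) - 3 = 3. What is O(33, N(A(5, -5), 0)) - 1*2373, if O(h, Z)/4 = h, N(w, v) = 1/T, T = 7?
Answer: -2241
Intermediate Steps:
A(p, V) = 6 (A(p, V) = 3 + 3 = 6)
N(w, v) = ⅐ (N(w, v) = 1/7 = ⅐)
O(h, Z) = 4*h
O(33, N(A(5, -5), 0)) - 1*2373 = 4*33 - 1*2373 = 132 - 2373 = -2241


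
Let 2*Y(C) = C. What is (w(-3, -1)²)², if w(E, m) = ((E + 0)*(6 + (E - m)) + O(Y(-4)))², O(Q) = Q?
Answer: 1475789056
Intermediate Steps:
Y(C) = C/2
w(E, m) = (-2 + E*(6 + E - m))² (w(E, m) = ((E + 0)*(6 + (E - m)) + (½)*(-4))² = (E*(6 + E - m) - 2)² = (-2 + E*(6 + E - m))²)
(w(-3, -1)²)² = (((-2 + (-3)² + 6*(-3) - 1*(-3)*(-1))²)²)² = (((-2 + 9 - 18 - 3)²)²)² = (((-14)²)²)² = (196²)² = 38416² = 1475789056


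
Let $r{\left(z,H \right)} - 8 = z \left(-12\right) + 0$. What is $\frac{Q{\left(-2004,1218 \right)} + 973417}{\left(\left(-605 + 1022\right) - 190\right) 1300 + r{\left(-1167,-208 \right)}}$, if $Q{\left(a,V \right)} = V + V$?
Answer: $\frac{975853}{309112} \approx 3.157$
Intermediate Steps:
$Q{\left(a,V \right)} = 2 V$
$r{\left(z,H \right)} = 8 - 12 z$ ($r{\left(z,H \right)} = 8 + \left(z \left(-12\right) + 0\right) = 8 + \left(- 12 z + 0\right) = 8 - 12 z$)
$\frac{Q{\left(-2004,1218 \right)} + 973417}{\left(\left(-605 + 1022\right) - 190\right) 1300 + r{\left(-1167,-208 \right)}} = \frac{2 \cdot 1218 + 973417}{\left(\left(-605 + 1022\right) - 190\right) 1300 + \left(8 - -14004\right)} = \frac{2436 + 973417}{\left(417 - 190\right) 1300 + \left(8 + 14004\right)} = \frac{975853}{227 \cdot 1300 + 14012} = \frac{975853}{295100 + 14012} = \frac{975853}{309112}$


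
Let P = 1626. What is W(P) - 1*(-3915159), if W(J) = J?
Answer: 3916785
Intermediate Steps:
W(P) - 1*(-3915159) = 1626 - 1*(-3915159) = 1626 + 3915159 = 3916785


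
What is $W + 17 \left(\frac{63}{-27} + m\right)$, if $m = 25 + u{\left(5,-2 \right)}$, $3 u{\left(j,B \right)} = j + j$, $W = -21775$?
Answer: $-21333$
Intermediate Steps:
$u{\left(j,B \right)} = \frac{2 j}{3}$ ($u{\left(j,B \right)} = \frac{j + j}{3} = \frac{2 j}{3}$)
$m = \frac{85}{3}$ ($m = 25 + \frac{2}{3} \cdot 5 = 25 + \frac{10}{3} = \frac{85}{3} \approx 28.333$)
$W + 17 \left(\frac{63}{-27} + m\right) = -21775 + 17 \left(\frac{63}{-27} + \frac{85}{3}\right) = -21775 + 17 \left(63 \left(- \frac{1}{27}\right) + \frac{85}{3}\right) = -21775 + 17 \left(- \frac{7}{3} + \frac{85}{3}\right) = -21775 + 17 \cdot 26 = -21775 + 442 = -21333$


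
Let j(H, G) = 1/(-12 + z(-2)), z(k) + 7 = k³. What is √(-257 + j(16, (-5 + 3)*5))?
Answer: 2*I*√5205/9 ≈ 16.032*I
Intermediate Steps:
z(k) = -7 + k³
j(H, G) = -1/27 (j(H, G) = 1/(-12 + (-7 + (-2)³)) = 1/(-12 + (-7 - 8)) = 1/(-12 - 15) = 1/(-27) = -1/27)
√(-257 + j(16, (-5 + 3)*5)) = √(-257 - 1/27) = √(-6940/27) = 2*I*√5205/9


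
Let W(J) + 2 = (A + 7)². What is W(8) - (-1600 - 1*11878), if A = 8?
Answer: 13701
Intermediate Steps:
W(J) = 223 (W(J) = -2 + (8 + 7)² = -2 + 15² = -2 + 225 = 223)
W(8) - (-1600 - 1*11878) = 223 - (-1600 - 1*11878) = 223 - (-1600 - 11878) = 223 - 1*(-13478) = 223 + 13478 = 13701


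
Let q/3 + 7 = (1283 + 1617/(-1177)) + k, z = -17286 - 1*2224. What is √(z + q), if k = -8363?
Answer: I*√466834366/107 ≈ 201.93*I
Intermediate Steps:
z = -19510 (z = -17286 - 2224 = -19510)
q = -2275368/107 (q = -21 + 3*((1283 + 1617/(-1177)) - 8363) = -21 + 3*((1283 + 1617*(-1/1177)) - 8363) = -21 + 3*((1283 - 147/107) - 8363) = -21 + 3*(137134/107 - 8363) = -21 + 3*(-757707/107) = -21 - 2273121/107 = -2275368/107 ≈ -21265.)
√(z + q) = √(-19510 - 2275368/107) = √(-4362938/107) = I*√466834366/107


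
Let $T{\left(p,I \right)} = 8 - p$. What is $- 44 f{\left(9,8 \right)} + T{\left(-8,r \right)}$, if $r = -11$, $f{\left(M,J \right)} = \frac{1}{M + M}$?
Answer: $\frac{122}{9} \approx 13.556$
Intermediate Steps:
$f{\left(M,J \right)} = \frac{1}{2 M}$
$- 44 f{\left(9,8 \right)} + T{\left(-8,r \right)} = - 44 \frac{1}{2 \cdot 9} + \left(8 - -8\right) = - 44 \cdot \frac{1}{2} \cdot \frac{1}{9} + \left(8 + 8\right) = \left(-44\right) \frac{1}{18} + 16 = - \frac{22}{9} + 16 = \frac{122}{9}$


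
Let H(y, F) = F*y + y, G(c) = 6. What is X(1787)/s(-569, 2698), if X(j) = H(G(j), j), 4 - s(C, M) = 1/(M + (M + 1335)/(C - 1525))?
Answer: 30282885756/11290111 ≈ 2682.3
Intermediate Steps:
s(C, M) = 4 - 1/(M + (1335 + M)/(-1525 + C)) (s(C, M) = 4 - 1/(M + (M + 1335)/(C - 1525)) = 4 - 1/(M + (1335 + M)/(-1525 + C)))
H(y, F) = y + F*y
X(j) = 6 + 6*j (X(j) = 6*(1 + j) = 6 + 6*j)
X(1787)/s(-569, 2698) = (6 + 6*1787)/(((6865 - 1*(-569) - 6096*2698 + 4*(-569)*2698)/(1335 - 1524*2698 - 569*2698))) = (6 + 10722)/(((6865 + 569 - 16447008 - 6140648)/(1335 - 4111752 - 1535162))) = 10728/((-22580222/(-5645579))) = 10728/((-1/5645579*(-22580222))) = 10728/(22580222/5645579) = 10728*(5645579/22580222) = 30282885756/11290111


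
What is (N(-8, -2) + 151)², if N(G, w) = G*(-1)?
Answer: 25281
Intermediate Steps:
N(G, w) = -G
(N(-8, -2) + 151)² = (-1*(-8) + 151)² = (8 + 151)² = 159² = 25281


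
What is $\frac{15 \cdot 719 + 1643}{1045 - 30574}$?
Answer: $- \frac{12428}{29529} \approx -0.42087$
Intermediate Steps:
$\frac{15 \cdot 719 + 1643}{1045 - 30574} = \frac{10785 + 1643}{-29529} = 12428 \left(- \frac{1}{29529}\right) = - \frac{12428}{29529}$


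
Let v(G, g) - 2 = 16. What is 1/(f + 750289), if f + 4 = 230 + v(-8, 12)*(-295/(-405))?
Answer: 9/6754753 ≈ 1.3324e-6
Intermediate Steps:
v(G, g) = 18 (v(G, g) = 2 + 16 = 18)
f = 2152/9 (f = -4 + (230 + 18*(-295/(-405))) = -4 + (230 + 18*(-295*(-1/405))) = -4 + (230 + 18*(59/81)) = -4 + (230 + 118/9) = -4 + 2188/9 = 2152/9 ≈ 239.11)
1/(f + 750289) = 1/(2152/9 + 750289) = 1/(6754753/9) = 9/6754753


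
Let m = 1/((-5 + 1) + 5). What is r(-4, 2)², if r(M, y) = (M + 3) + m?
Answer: 0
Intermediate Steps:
m = 1 (m = 1/(-4 + 5) = 1/1 = 1)
r(M, y) = 4 + M (r(M, y) = (M + 3) + 1 = (3 + M) + 1 = 4 + M)
r(-4, 2)² = (4 - 4)² = 0² = 0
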